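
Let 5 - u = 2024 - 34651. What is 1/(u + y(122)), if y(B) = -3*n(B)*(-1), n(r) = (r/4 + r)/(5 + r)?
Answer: 254/8289443 ≈ 3.0641e-5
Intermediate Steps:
u = 32632 (u = 5 - (2024 - 34651) = 5 - 1*(-32627) = 5 + 32627 = 32632)
n(r) = 5*r/(4*(5 + r)) (n(r) = (r*(1/4) + r)/(5 + r) = (r/4 + r)/(5 + r) = (5*r/4)/(5 + r) = 5*r/(4*(5 + r)))
y(B) = 15*B/(4*(5 + B)) (y(B) = -15*B/(4*(5 + B))*(-1) = 15*B/(4*(5 + B)))
1/(u + y(122)) = 1/(32632 + (15/4)*122/(5 + 122)) = 1/(32632 + (15/4)*122/127) = 1/(32632 + (15/4)*122*(1/127)) = 1/(32632 + 915/254) = 1/(8289443/254) = 254/8289443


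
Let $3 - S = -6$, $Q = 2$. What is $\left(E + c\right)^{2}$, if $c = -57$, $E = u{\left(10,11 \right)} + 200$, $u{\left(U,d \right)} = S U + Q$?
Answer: $55225$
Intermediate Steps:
$S = 9$ ($S = 3 - -6 = 3 + 6 = 9$)
$u{\left(U,d \right)} = 2 + 9 U$ ($u{\left(U,d \right)} = 9 U + 2 = 2 + 9 U$)
$E = 292$ ($E = \left(2 + 9 \cdot 10\right) + 200 = \left(2 + 90\right) + 200 = 92 + 200 = 292$)
$\left(E + c\right)^{2} = \left(292 - 57\right)^{2} = 235^{2} = 55225$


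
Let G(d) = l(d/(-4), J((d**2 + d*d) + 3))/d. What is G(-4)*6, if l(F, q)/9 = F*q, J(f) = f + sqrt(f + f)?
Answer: -945/2 - 27*sqrt(70)/2 ≈ -585.45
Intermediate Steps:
J(f) = f + sqrt(2)*sqrt(f) (J(f) = f + sqrt(2*f) = f + sqrt(2)*sqrt(f))
l(F, q) = 9*F*q (l(F, q) = 9*(F*q) = 9*F*q)
G(d) = -27/4 - 9*d**2/2 - 9*sqrt(2)*sqrt(3 + 2*d**2)/4 (G(d) = (9*(d/(-4))*(((d**2 + d*d) + 3) + sqrt(2)*sqrt((d**2 + d*d) + 3)))/d = (9*(d*(-1/4))*(((d**2 + d**2) + 3) + sqrt(2)*sqrt((d**2 + d**2) + 3)))/d = (9*(-d/4)*((2*d**2 + 3) + sqrt(2)*sqrt(2*d**2 + 3)))/d = (9*(-d/4)*((3 + 2*d**2) + sqrt(2)*sqrt(3 + 2*d**2)))/d = (9*(-d/4)*(3 + 2*d**2 + sqrt(2)*sqrt(3 + 2*d**2)))/d = (-9*d*(3 + 2*d**2 + sqrt(2)*sqrt(3 + 2*d**2))/4)/d = -27/4 - 9*d**2/2 - 9*sqrt(2)*sqrt(3 + 2*d**2)/4)
G(-4)*6 = (-27/4 - 9/2*(-4)**2 - 9*sqrt(6 + 4*(-4)**2)/4)*6 = (-27/4 - 9/2*16 - 9*sqrt(6 + 4*16)/4)*6 = (-27/4 - 72 - 9*sqrt(6 + 64)/4)*6 = (-27/4 - 72 - 9*sqrt(70)/4)*6 = (-315/4 - 9*sqrt(70)/4)*6 = -945/2 - 27*sqrt(70)/2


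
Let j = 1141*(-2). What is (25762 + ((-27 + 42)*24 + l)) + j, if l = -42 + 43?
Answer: 23841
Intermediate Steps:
l = 1
j = -2282
(25762 + ((-27 + 42)*24 + l)) + j = (25762 + ((-27 + 42)*24 + 1)) - 2282 = (25762 + (15*24 + 1)) - 2282 = (25762 + (360 + 1)) - 2282 = (25762 + 361) - 2282 = 26123 - 2282 = 23841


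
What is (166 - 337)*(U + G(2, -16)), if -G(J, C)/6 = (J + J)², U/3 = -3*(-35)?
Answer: -37449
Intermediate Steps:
U = 315 (U = 3*(-3*(-35)) = 3*105 = 315)
G(J, C) = -24*J² (G(J, C) = -6*(J + J)² = -6*4*J² = -24*J²)
(166 - 337)*(U + G(2, -16)) = (166 - 337)*(315 - 24*2²) = -171*(315 - 24*4) = -171*(315 - 96) = -171*219 = -37449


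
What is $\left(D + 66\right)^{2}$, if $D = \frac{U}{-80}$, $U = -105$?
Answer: $\frac{1159929}{256} \approx 4531.0$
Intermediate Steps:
$D = \frac{21}{16}$ ($D = - \frac{105}{-80} = \left(-105\right) \left(- \frac{1}{80}\right) = \frac{21}{16} \approx 1.3125$)
$\left(D + 66\right)^{2} = \left(\frac{21}{16} + 66\right)^{2} = \left(\frac{1077}{16}\right)^{2} = \frac{1159929}{256}$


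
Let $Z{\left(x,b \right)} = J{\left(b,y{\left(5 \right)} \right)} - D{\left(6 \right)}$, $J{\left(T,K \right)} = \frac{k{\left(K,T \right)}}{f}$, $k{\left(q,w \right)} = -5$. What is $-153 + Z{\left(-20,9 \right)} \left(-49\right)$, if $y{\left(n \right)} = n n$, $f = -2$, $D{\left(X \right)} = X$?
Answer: $\frac{37}{2} \approx 18.5$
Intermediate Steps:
$y{\left(n \right)} = n^{2}$
$J{\left(T,K \right)} = \frac{5}{2}$ ($J{\left(T,K \right)} = - \frac{5}{-2} = \left(-5\right) \left(- \frac{1}{2}\right) = \frac{5}{2}$)
$Z{\left(x,b \right)} = - \frac{7}{2}$ ($Z{\left(x,b \right)} = \frac{5}{2} - 6 = - \frac{7}{2}$)
$-153 + Z{\left(-20,9 \right)} \left(-49\right) = -153 - - \frac{343}{2} = -153 + \frac{343}{2} = \frac{37}{2}$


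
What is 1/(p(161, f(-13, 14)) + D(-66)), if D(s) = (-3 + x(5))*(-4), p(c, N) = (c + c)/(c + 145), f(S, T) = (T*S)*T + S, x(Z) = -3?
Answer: 153/3833 ≈ 0.039917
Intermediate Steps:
f(S, T) = S + S*T² (f(S, T) = (S*T)*T + S = S*T² + S = S + S*T²)
p(c, N) = 2*c/(145 + c) (p(c, N) = (2*c)/(145 + c) = 2*c/(145 + c))
D(s) = 24 (D(s) = (-3 - 3)*(-4) = -6*(-4) = 24)
1/(p(161, f(-13, 14)) + D(-66)) = 1/(2*161/(145 + 161) + 24) = 1/(2*161/306 + 24) = 1/(2*161*(1/306) + 24) = 1/(161/153 + 24) = 1/(3833/153) = 153/3833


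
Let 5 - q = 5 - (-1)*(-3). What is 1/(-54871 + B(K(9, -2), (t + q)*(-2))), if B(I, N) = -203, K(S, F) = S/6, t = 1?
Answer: -1/55074 ≈ -1.8157e-5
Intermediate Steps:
K(S, F) = S/6 (K(S, F) = S*(⅙) = S/6)
q = 3 (q = 5 - (5 - (-1)*(-3)) = 5 - (5 - 1*3) = 5 - (5 - 3) = 5 - 1*2 = 5 - 2 = 3)
1/(-54871 + B(K(9, -2), (t + q)*(-2))) = 1/(-54871 - 203) = 1/(-55074) = -1/55074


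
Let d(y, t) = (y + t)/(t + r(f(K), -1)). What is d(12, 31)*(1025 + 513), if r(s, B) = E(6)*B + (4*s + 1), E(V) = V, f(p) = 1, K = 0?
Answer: 33067/15 ≈ 2204.5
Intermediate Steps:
r(s, B) = 1 + 4*s + 6*B (r(s, B) = 6*B + (4*s + 1) = 6*B + (1 + 4*s) = 1 + 4*s + 6*B)
d(y, t) = (t + y)/(-1 + t) (d(y, t) = (y + t)/(t + (1 + 4*1 + 6*(-1))) = (t + y)/(t + (1 + 4 - 6)) = (t + y)/(t - 1) = (t + y)/(-1 + t))
d(12, 31)*(1025 + 513) = ((31 + 12)/(-1 + 31))*(1025 + 513) = (43/30)*1538 = 33067/15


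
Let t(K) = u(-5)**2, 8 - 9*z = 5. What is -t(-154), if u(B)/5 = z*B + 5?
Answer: -2500/9 ≈ -277.78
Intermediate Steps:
z = 1/3 (z = 8/9 - 1/9*5 = 8/9 - 5/9 = 1/3 ≈ 0.33333)
u(B) = 25 + 5*B/3 (u(B) = 5*(B/3 + 5) = 5*(5 + B/3) = 25 + 5*B/3)
t(K) = 2500/9 (t(K) = (25 + (5/3)*(-5))**2 = (25 - 25/3)**2 = (50/3)**2 = 2500/9)
-t(-154) = -1*2500/9 = -2500/9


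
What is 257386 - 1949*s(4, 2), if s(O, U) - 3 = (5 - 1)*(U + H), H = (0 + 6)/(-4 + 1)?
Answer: 251539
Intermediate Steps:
H = -2 (H = 6/(-3) = 6*(-⅓) = -2)
s(O, U) = -5 + 4*U (s(O, U) = 3 + (5 - 1)*(U - 2) = 3 + 4*(-2 + U) = 3 + (-8 + 4*U) = -5 + 4*U)
257386 - 1949*s(4, 2) = 257386 - 1949*(-5 + 4*2) = 257386 - 1949*(-5 + 8) = 257386 - 1949*3 = 257386 - 1*5847 = 257386 - 5847 = 251539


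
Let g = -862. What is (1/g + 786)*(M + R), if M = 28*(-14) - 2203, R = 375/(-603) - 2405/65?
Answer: -358520271367/173262 ≈ -2.0692e+6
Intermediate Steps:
R = -7562/201 (R = 375*(-1/603) - 2405*1/65 = -125/201 - 37 = -7562/201 ≈ -37.622)
M = -2595 (M = -392 - 2203 = -2595)
(1/g + 786)*(M + R) = (1/(-862) + 786)*(-2595 - 7562/201) = (-1/862 + 786)*(-529157/201) = (677531/862)*(-529157/201) = -358520271367/173262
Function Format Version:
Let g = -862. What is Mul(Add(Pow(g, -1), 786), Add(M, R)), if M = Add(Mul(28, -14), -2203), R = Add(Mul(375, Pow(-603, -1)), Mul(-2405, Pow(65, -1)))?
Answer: Rational(-358520271367, 173262) ≈ -2.0692e+6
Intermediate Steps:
R = Rational(-7562, 201) (R = Add(Mul(375, Rational(-1, 603)), Mul(-2405, Rational(1, 65))) = Add(Rational(-125, 201), -37) = Rational(-7562, 201) ≈ -37.622)
M = -2595 (M = Add(-392, -2203) = -2595)
Mul(Add(Pow(g, -1), 786), Add(M, R)) = Mul(Add(Pow(-862, -1), 786), Add(-2595, Rational(-7562, 201))) = Mul(Add(Rational(-1, 862), 786), Rational(-529157, 201)) = Mul(Rational(677531, 862), Rational(-529157, 201)) = Rational(-358520271367, 173262)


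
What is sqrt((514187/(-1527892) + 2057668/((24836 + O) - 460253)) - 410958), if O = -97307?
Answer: I*sqrt(4254139649043436260865401451)/101743092226 ≈ 641.06*I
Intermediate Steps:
sqrt((514187/(-1527892) + 2057668/((24836 + O) - 460253)) - 410958) = sqrt((514187/(-1527892) + 2057668/((24836 - 97307) - 460253)) - 410958) = sqrt((514187*(-1/1527892) + 2057668/(-72471 - 460253)) - 410958) = sqrt((-514187/1527892 + 2057668/(-532724)) - 410958) = sqrt((-514187/1527892 + 2057668*(-1/532724)) - 410958) = sqrt((-514187/1527892 - 514417/133181) - 410958) = sqrt(-854453557811/203486184452 - 410958) = sqrt(-83625129843582827/203486184452) = I*sqrt(4254139649043436260865401451)/101743092226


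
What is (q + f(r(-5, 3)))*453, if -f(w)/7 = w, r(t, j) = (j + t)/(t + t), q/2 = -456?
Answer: -2068851/5 ≈ -4.1377e+5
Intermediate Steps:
q = -912 (q = 2*(-456) = -912)
r(t, j) = (j + t)/(2*t) (r(t, j) = (j + t)/((2*t)) = (j + t)*(1/(2*t)) = (j + t)/(2*t))
f(w) = -7*w
(q + f(r(-5, 3)))*453 = (-912 - 7*(3 - 5)/(2*(-5)))*453 = (-912 - 7*(-1)*(-2)/(2*5))*453 = (-912 - 7*⅕)*453 = (-912 - 7/5)*453 = -4567/5*453 = -2068851/5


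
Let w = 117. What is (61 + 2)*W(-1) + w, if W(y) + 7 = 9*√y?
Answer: -324 + 567*I ≈ -324.0 + 567.0*I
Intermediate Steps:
W(y) = -7 + 9*√y
(61 + 2)*W(-1) + w = (61 + 2)*(-7 + 9*√(-1)) + 117 = 63*(-7 + 9*I) + 117 = (-441 + 567*I) + 117 = -324 + 567*I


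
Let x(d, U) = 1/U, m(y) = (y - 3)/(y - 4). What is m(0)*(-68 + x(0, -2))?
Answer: -411/8 ≈ -51.375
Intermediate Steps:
m(y) = (-3 + y)/(-4 + y)
m(0)*(-68 + x(0, -2)) = ((-3 + 0)/(-4 + 0))*(-68 + 1/(-2)) = (-3/(-4))*(-68 - 1/2) = -1/4*(-3)*(-137/2) = (3/4)*(-137/2) = -411/8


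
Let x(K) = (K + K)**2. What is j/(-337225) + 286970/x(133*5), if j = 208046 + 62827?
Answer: -1092496547/1704335150 ≈ -0.64101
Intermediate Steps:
x(K) = 4*K**2 (x(K) = (2*K)**2 = 4*K**2)
j = 270873
j/(-337225) + 286970/x(133*5) = 270873/(-337225) + 286970/((4*(133*5)**2)) = 270873*(-1/337225) + 286970/((4*665**2)) = -270873/337225 + 286970/((4*442225)) = -270873/337225 + 286970/1768900 = -270873/337225 + 286970*(1/1768900) = -270873/337225 + 28697/176890 = -1092496547/1704335150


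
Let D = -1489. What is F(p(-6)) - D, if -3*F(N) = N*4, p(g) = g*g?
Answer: 1441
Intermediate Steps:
p(g) = g²
F(N) = -4*N/3 (F(N) = -N*4/3 = -4*N/3)
F(p(-6)) - D = -4/3*(-6)² - 1*(-1489) = -4/3*36 + 1489 = -48 + 1489 = 1441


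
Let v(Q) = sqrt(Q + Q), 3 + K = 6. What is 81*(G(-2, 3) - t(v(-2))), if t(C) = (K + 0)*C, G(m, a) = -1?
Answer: -81 - 486*I ≈ -81.0 - 486.0*I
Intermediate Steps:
K = 3 (K = -3 + 6 = 3)
v(Q) = sqrt(2)*sqrt(Q) (v(Q) = sqrt(2*Q) = sqrt(2)*sqrt(Q))
t(C) = 3*C (t(C) = (3 + 0)*C = 3*C)
81*(G(-2, 3) - t(v(-2))) = 81*(-1 - 3*sqrt(2)*sqrt(-2)) = 81*(-1 - 3*sqrt(2)*(I*sqrt(2))) = 81*(-1 - 3*2*I) = 81*(-1 - 6*I) = -81 - 486*I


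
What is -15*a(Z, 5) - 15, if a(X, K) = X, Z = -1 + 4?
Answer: -60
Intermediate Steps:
Z = 3
-15*a(Z, 5) - 15 = -15*3 - 15 = -45 - 15 = -60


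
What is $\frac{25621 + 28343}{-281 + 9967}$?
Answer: $\frac{26982}{4843} \approx 5.5713$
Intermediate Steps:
$\frac{25621 + 28343}{-281 + 9967} = \frac{53964}{9686} = 53964 \cdot \frac{1}{9686} = \frac{26982}{4843}$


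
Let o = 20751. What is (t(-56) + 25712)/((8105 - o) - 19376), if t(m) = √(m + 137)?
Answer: -25721/32022 ≈ -0.80323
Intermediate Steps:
t(m) = √(137 + m)
(t(-56) + 25712)/((8105 - o) - 19376) = (√(137 - 56) + 25712)/((8105 - 1*20751) - 19376) = (√81 + 25712)/((8105 - 20751) - 19376) = (9 + 25712)/(-12646 - 19376) = 25721/(-32022) = 25721*(-1/32022) = -25721/32022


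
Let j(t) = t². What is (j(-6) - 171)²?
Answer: 18225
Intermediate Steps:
(j(-6) - 171)² = ((-6)² - 171)² = (36 - 171)² = (-135)² = 18225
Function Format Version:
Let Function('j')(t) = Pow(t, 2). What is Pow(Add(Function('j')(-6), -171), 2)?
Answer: 18225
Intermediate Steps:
Pow(Add(Function('j')(-6), -171), 2) = Pow(Add(Pow(-6, 2), -171), 2) = Pow(Add(36, -171), 2) = Pow(-135, 2) = 18225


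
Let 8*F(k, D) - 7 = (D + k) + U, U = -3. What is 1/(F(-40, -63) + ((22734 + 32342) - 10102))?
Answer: 8/359693 ≈ 2.2241e-5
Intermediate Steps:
F(k, D) = 1/2 + D/8 + k/8 (F(k, D) = 7/8 + ((D + k) - 3)/8 = 7/8 + (-3 + D + k)/8 = 7/8 + (-3/8 + D/8 + k/8) = 1/2 + D/8 + k/8)
1/(F(-40, -63) + ((22734 + 32342) - 10102)) = 1/((1/2 + (1/8)*(-63) + (1/8)*(-40)) + ((22734 + 32342) - 10102)) = 1/((1/2 - 63/8 - 5) + (55076 - 10102)) = 1/(-99/8 + 44974) = 1/(359693/8) = 8/359693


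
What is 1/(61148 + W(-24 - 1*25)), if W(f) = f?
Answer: 1/61099 ≈ 1.6367e-5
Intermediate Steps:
1/(61148 + W(-24 - 1*25)) = 1/(61148 + (-24 - 1*25)) = 1/(61148 + (-24 - 25)) = 1/(61148 - 49) = 1/61099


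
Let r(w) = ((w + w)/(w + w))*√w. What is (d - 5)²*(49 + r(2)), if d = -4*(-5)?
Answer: 11025 + 225*√2 ≈ 11343.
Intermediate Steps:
d = 20
r(w) = √w (r(w) = ((2*w)/((2*w)))*√w = ((2*w)*(1/(2*w)))*√w = 1*√w = √w)
(d - 5)²*(49 + r(2)) = (20 - 5)²*(49 + √2) = 15²*(49 + √2) = 225*(49 + √2) = 11025 + 225*√2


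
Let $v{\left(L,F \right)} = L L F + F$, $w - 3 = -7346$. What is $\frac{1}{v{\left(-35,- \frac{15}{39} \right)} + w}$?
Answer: $- \frac{13}{101589} \approx -0.00012797$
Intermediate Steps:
$w = -7343$ ($w = 3 - 7346 = -7343$)
$v{\left(L,F \right)} = F + F L^{2}$ ($v{\left(L,F \right)} = L^{2} F + F = F L^{2} + F = F + F L^{2}$)
$\frac{1}{v{\left(-35,- \frac{15}{39} \right)} + w} = \frac{1}{- \frac{15}{39} \left(1 + \left(-35\right)^{2}\right) - 7343} = \frac{1}{\left(-15\right) \frac{1}{39} \left(1 + 1225\right) - 7343} = \frac{1}{\left(- \frac{5}{13}\right) 1226 - 7343} = \frac{1}{- \frac{6130}{13} - 7343} = \frac{1}{- \frac{101589}{13}} = - \frac{13}{101589}$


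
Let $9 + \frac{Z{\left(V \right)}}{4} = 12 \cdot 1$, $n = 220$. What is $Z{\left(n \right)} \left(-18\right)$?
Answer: $-216$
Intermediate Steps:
$Z{\left(V \right)} = 12$ ($Z{\left(V \right)} = -36 + 4 \cdot 12 \cdot 1 = -36 + 4 \cdot 12 = -36 + 48 = 12$)
$Z{\left(n \right)} \left(-18\right) = 12 \left(-18\right) = -216$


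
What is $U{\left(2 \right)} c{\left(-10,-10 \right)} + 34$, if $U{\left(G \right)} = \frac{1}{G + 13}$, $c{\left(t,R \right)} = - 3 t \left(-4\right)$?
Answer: $26$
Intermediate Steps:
$c{\left(t,R \right)} = 12 t$
$U{\left(G \right)} = \frac{1}{13 + G}$
$U{\left(2 \right)} c{\left(-10,-10 \right)} + 34 = \frac{12 \left(-10\right)}{13 + 2} + 34 = \frac{1}{15} \left(-120\right) + 34 = -8 + 34 = 26$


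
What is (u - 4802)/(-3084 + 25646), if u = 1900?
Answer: -1451/11281 ≈ -0.12862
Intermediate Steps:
(u - 4802)/(-3084 + 25646) = (1900 - 4802)/(-3084 + 25646) = -2902/22562 = -2902*1/22562 = -1451/11281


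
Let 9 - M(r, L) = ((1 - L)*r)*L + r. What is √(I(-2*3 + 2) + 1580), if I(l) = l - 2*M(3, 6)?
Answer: 2*√346 ≈ 37.202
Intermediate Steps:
M(r, L) = 9 - r - L*r*(1 - L) (M(r, L) = 9 - (((1 - L)*r)*L + r) = 9 - ((r*(1 - L))*L + r) = 9 - (L*r*(1 - L) + r) = 9 - (r + L*r*(1 - L)) = 9 + (-r - L*r*(1 - L)) = 9 - r - L*r*(1 - L))
I(l) = -192 + l (I(l) = l - 2*(9 - 1*3 + 3*6² - 1*6*3) = l - 2*(9 - 3 + 3*36 - 18) = l - 2*(9 - 3 + 108 - 18) = l - 2*96 = l - 192 = -192 + l)
√(I(-2*3 + 2) + 1580) = √((-192 + (-2*3 + 2)) + 1580) = √((-192 + (-6 + 2)) + 1580) = √((-192 - 4) + 1580) = √(-196 + 1580) = √1384 = 2*√346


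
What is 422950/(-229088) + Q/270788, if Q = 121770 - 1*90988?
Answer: -13434749723/7754285168 ≈ -1.7326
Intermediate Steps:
Q = 30782 (Q = 121770 - 90988 = 30782)
422950/(-229088) + Q/270788 = 422950/(-229088) + 30782/270788 = 422950*(-1/229088) + 30782*(1/270788) = -211475/114544 + 15391/135394 = -13434749723/7754285168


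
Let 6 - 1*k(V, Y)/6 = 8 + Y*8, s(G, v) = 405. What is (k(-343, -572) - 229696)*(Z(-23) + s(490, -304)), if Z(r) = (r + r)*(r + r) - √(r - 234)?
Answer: -509877292 + 202252*I*√257 ≈ -5.0988e+8 + 3.2423e+6*I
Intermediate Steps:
k(V, Y) = -12 - 48*Y (k(V, Y) = 36 - 6*(8 + Y*8) = 36 - 6*(8 + 8*Y) = 36 + (-48 - 48*Y) = -12 - 48*Y)
Z(r) = -√(-234 + r) + 4*r² (Z(r) = (2*r)*(2*r) - √(-234 + r) = 4*r² - √(-234 + r) = -√(-234 + r) + 4*r²)
(k(-343, -572) - 229696)*(Z(-23) + s(490, -304)) = ((-12 - 48*(-572)) - 229696)*((-√(-234 - 23) + 4*(-23)²) + 405) = ((-12 + 27456) - 229696)*((-√(-257) + 4*529) + 405) = (27444 - 229696)*((-I*√257 + 2116) + 405) = -202252*((-I*√257 + 2116) + 405) = -202252*((2116 - I*√257) + 405) = -202252*(2521 - I*√257) = -509877292 + 202252*I*√257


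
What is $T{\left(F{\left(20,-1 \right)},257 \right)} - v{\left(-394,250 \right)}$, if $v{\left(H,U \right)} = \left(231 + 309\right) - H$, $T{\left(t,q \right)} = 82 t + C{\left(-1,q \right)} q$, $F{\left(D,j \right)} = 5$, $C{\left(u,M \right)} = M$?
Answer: $65525$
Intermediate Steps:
$T{\left(t,q \right)} = q^{2} + 82 t$ ($T{\left(t,q \right)} = 82 t + q q = 82 t + q^{2} = q^{2} + 82 t$)
$v{\left(H,U \right)} = 540 - H$
$T{\left(F{\left(20,-1 \right)},257 \right)} - v{\left(-394,250 \right)} = \left(257^{2} + 82 \cdot 5\right) - \left(540 - -394\right) = \left(66049 + 410\right) - \left(540 + 394\right) = 66459 - 934 = 65525$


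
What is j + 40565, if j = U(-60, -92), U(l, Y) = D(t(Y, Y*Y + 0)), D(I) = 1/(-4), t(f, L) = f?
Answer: 162259/4 ≈ 40565.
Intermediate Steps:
D(I) = -¼
U(l, Y) = -¼
j = -¼ ≈ -0.25000
j + 40565 = -¼ + 40565 = 162259/4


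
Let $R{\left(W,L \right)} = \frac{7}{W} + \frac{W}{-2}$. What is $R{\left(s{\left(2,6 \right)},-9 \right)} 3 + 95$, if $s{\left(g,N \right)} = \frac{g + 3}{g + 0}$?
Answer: $\frac{1993}{20} \approx 99.65$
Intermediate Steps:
$s{\left(g,N \right)} = \frac{3 + g}{g}$
$R{\left(W,L \right)} = \frac{7}{W} - \frac{W}{2}$ ($R{\left(W,L \right)} = \frac{7}{W} + W \left(- \frac{1}{2}\right) = \frac{7}{W} - \frac{W}{2}$)
$R{\left(s{\left(2,6 \right)},-9 \right)} 3 + 95 = \left(\frac{7}{\frac{1}{2} \left(3 + 2\right)} - \frac{\frac{1}{2} \left(3 + 2\right)}{2}\right) 3 + 95 = \left(\frac{7}{\frac{1}{2} \cdot 5} - \frac{\frac{1}{2} \cdot 5}{2}\right) 3 + 95 = \left(\frac{7}{\frac{5}{2}} - \frac{5}{4}\right) 3 + 95 = \left(7 \cdot \frac{2}{5} - \frac{5}{4}\right) 3 + 95 = \left(\frac{14}{5} - \frac{5}{4}\right) 3 + 95 = \frac{31}{20} \cdot 3 + 95 = \frac{93}{20} + 95 = \frac{1993}{20}$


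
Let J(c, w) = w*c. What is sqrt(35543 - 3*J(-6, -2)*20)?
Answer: sqrt(34823) ≈ 186.61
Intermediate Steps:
J(c, w) = c*w
sqrt(35543 - 3*J(-6, -2)*20) = sqrt(35543 - (-18)*(-2)*20) = sqrt(35543 - 3*12*20) = sqrt(35543 - 36*20) = sqrt(35543 - 720) = sqrt(34823)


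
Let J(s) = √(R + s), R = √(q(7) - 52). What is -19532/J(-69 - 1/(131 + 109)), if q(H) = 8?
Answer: -78128*√15/√(-16561 + 480*I*√11) ≈ -112.37 + 2343.2*I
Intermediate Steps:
R = 2*I*√11 (R = √(8 - 52) = √(-44) = 2*I*√11 ≈ 6.6332*I)
J(s) = √(s + 2*I*√11) (J(s) = √(2*I*√11 + s) = √(s + 2*I*√11))
-19532/J(-69 - 1/(131 + 109)) = -19532/√((-69 - 1/(131 + 109)) + 2*I*√11) = -19532/√((-69 - 1/240) + 2*I*√11) = -19532/√(-16561/240 + 2*I*√11)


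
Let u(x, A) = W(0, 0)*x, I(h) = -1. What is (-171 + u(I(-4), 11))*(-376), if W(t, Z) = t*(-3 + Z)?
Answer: 64296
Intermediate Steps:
u(x, A) = 0 (u(x, A) = (0*(-3 + 0))*x = (0*(-3))*x = 0*x = 0)
(-171 + u(I(-4), 11))*(-376) = (-171 + 0)*(-376) = -171*(-376) = 64296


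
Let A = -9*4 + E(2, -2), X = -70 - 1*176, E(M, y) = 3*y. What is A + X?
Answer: -288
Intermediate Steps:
X = -246 (X = -70 - 176 = -246)
A = -42 (A = -9*4 + 3*(-2) = -36 - 6 = -42)
A + X = -42 - 246 = -288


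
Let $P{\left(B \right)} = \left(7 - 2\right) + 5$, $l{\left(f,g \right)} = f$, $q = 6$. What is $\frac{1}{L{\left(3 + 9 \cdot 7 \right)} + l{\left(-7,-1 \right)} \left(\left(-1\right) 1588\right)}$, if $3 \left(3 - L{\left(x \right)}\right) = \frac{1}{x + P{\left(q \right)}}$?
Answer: $\frac{228}{2535131} \approx 8.9936 \cdot 10^{-5}$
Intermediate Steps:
$P{\left(B \right)} = 10$ ($P{\left(B \right)} = 5 + 5 = 10$)
$L{\left(x \right)} = 3 - \frac{1}{3 \left(10 + x\right)}$ ($L{\left(x \right)} = 3 - \frac{1}{3 \left(x + 10\right)} = 3 - \frac{1}{3 \left(10 + x\right)}$)
$\frac{1}{L{\left(3 + 9 \cdot 7 \right)} + l{\left(-7,-1 \right)} \left(\left(-1\right) 1588\right)} = \frac{1}{\frac{89 + 9 \left(3 + 9 \cdot 7\right)}{3 \left(10 + \left(3 + 9 \cdot 7\right)\right)} - 7 \left(\left(-1\right) 1588\right)} = \frac{1}{\frac{89 + 9 \left(3 + 63\right)}{3 \left(10 + \left(3 + 63\right)\right)} - -11116} = \frac{1}{\frac{89 + 9 \cdot 66}{3 \left(10 + 66\right)} + 11116} = \frac{1}{\frac{89 + 594}{3 \cdot 76} + 11116} = \frac{1}{\frac{1}{3} \cdot \frac{1}{76} \cdot 683 + 11116} = \frac{1}{\frac{683}{228} + 11116} = \frac{1}{\frac{2535131}{228}} = \frac{228}{2535131}$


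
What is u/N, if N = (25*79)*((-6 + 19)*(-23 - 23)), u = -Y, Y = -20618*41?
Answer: -32513/45425 ≈ -0.71575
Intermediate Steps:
Y = -845338
u = 845338 (u = -1*(-845338) = 845338)
N = -1181050 (N = 1975*(13*(-46)) = 1975*(-598) = -1181050)
u/N = 845338/(-1181050) = 845338*(-1/1181050) = -32513/45425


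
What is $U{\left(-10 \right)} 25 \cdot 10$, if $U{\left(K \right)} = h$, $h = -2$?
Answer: $-500$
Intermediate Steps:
$U{\left(K \right)} = -2$
$U{\left(-10 \right)} 25 \cdot 10 = \left(-2\right) 25 \cdot 10 = \left(-50\right) 10 = -500$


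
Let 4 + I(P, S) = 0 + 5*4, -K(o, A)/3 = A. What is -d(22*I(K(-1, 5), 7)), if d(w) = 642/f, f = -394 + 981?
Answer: -642/587 ≈ -1.0937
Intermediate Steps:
K(o, A) = -3*A
f = 587
I(P, S) = 16 (I(P, S) = -4 + (0 + 5*4) = -4 + (0 + 20) = -4 + 20 = 16)
d(w) = 642/587
-d(22*I(K(-1, 5), 7)) = -1*642/587 = -642/587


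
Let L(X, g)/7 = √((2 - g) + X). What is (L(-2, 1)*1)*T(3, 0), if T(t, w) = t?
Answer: 21*I ≈ 21.0*I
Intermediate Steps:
L(X, g) = 7*√(2 + X - g) (L(X, g) = 7*√((2 - g) + X) = 7*√(2 + X - g))
(L(-2, 1)*1)*T(3, 0) = ((7*√(2 - 2 - 1*1))*1)*3 = ((7*√(2 - 2 - 1))*1)*3 = ((7*√(-1))*1)*3 = ((7*I)*1)*3 = (7*I)*3 = 21*I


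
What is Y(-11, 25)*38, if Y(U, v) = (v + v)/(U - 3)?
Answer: -950/7 ≈ -135.71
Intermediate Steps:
Y(U, v) = 2*v/(-3 + U) (Y(U, v) = (2*v)/(-3 + U) = 2*v/(-3 + U))
Y(-11, 25)*38 = (2*25/(-3 - 11))*38 = (2*25/(-14))*38 = (2*25*(-1/14))*38 = -25/7*38 = -950/7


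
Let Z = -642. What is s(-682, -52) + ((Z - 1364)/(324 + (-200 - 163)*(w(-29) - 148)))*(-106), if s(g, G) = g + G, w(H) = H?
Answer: -47185414/64575 ≈ -730.71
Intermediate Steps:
s(g, G) = G + g
s(-682, -52) + ((Z - 1364)/(324 + (-200 - 163)*(w(-29) - 148)))*(-106) = (-52 - 682) + ((-642 - 1364)/(324 + (-200 - 163)*(-29 - 148)))*(-106) = -734 - 2006/(324 - 363*(-177))*(-106) = -734 - 2006/(324 + 64251)*(-106) = -734 - 2006/64575*(-106) = -734 + 212636/64575 = -47185414/64575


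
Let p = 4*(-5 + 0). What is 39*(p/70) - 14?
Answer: -176/7 ≈ -25.143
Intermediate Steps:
p = -20 (p = 4*(-5) = -20)
39*(p/70) - 14 = 39*(-20/70) - 14 = 39*(-20*1/70) - 14 = 39*(-2/7) - 14 = -78/7 - 14 = -176/7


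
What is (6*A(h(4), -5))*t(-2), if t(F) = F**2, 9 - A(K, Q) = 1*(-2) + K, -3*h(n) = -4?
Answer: 232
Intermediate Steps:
h(n) = 4/3 (h(n) = -1/3*(-4) = 4/3)
A(K, Q) = 11 - K (A(K, Q) = 9 - (1*(-2) + K) = 9 - (-2 + K) = 9 + (2 - K) = 11 - K)
(6*A(h(4), -5))*t(-2) = (6*(11 - 1*4/3))*(-2)**2 = (6*(11 - 4/3))*4 = (6*(29/3))*4 = 58*4 = 232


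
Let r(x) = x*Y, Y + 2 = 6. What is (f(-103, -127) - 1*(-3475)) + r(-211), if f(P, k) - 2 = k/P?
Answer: 271326/103 ≈ 2634.2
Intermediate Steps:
Y = 4 (Y = -2 + 6 = 4)
f(P, k) = 2 + k/P
r(x) = 4*x (r(x) = x*4 = 4*x)
(f(-103, -127) - 1*(-3475)) + r(-211) = ((2 - 127/(-103)) - 1*(-3475)) + 4*(-211) = ((2 - 127*(-1/103)) + 3475) - 844 = ((2 + 127/103) + 3475) - 844 = (333/103 + 3475) - 844 = 358258/103 - 844 = 271326/103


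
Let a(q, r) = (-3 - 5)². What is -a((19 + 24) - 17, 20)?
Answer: -64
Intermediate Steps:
a(q, r) = 64 (a(q, r) = (-8)² = 64)
-a((19 + 24) - 17, 20) = -1*64 = -64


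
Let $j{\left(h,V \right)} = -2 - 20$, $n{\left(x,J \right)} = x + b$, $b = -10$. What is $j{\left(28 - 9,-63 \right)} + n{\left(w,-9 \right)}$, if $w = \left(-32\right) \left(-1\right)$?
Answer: $0$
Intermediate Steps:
$w = 32$
$n{\left(x,J \right)} = -10 + x$ ($n{\left(x,J \right)} = x - 10 = -10 + x$)
$j{\left(h,V \right)} = -22$ ($j{\left(h,V \right)} = -2 - 20 = -22$)
$j{\left(28 - 9,-63 \right)} + n{\left(w,-9 \right)} = -22 + \left(-10 + 32\right) = -22 + 22 = 0$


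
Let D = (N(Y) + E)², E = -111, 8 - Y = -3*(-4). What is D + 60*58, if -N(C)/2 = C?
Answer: 14089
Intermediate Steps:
Y = -4 (Y = 8 - (-3)*(-4) = 8 - 1*12 = 8 - 12 = -4)
N(C) = -2*C
D = 10609 (D = (-2*(-4) - 111)² = (8 - 111)² = (-103)² = 10609)
D + 60*58 = 10609 + 60*58 = 10609 + 3480 = 14089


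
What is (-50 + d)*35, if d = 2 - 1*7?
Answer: -1925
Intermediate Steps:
d = -5 (d = 2 - 7 = -5)
(-50 + d)*35 = (-50 - 5)*35 = -55*35 = -1925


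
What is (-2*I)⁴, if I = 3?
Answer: 1296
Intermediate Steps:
(-2*I)⁴ = (-2*3)⁴ = (-6)⁴ = 1296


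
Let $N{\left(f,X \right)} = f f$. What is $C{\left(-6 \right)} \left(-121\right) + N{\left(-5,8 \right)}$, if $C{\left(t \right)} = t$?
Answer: $751$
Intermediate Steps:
$N{\left(f,X \right)} = f^{2}$
$C{\left(-6 \right)} \left(-121\right) + N{\left(-5,8 \right)} = \left(-6\right) \left(-121\right) + \left(-5\right)^{2} = 726 + 25 = 751$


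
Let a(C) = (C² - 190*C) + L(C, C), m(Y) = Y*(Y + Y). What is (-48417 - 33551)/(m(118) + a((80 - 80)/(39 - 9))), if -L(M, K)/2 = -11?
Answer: -40984/13935 ≈ -2.9411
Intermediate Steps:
m(Y) = 2*Y² (m(Y) = Y*(2*Y) = 2*Y²)
L(M, K) = 22 (L(M, K) = -2*(-11) = 22)
a(C) = 22 + C² - 190*C (a(C) = (C² - 190*C) + 22 = 22 + C² - 190*C)
(-48417 - 33551)/(m(118) + a((80 - 80)/(39 - 9))) = (-48417 - 33551)/(2*118² + (22 + ((80 - 80)/(39 - 9))² - 190*(80 - 80)/(39 - 9))) = -81968/(2*13924 + (22 + (0/30)² - 0/30)) = -81968/(27848 + (22 + (0*(1/30))² - 0/30)) = -81968/(27848 + (22 + 0² - 190*0)) = -81968/(27848 + (22 + 0 + 0)) = -81968/(27848 + 22) = -81968/27870 = -81968*1/27870 = -40984/13935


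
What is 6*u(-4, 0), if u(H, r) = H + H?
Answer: -48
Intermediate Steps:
u(H, r) = 2*H
6*u(-4, 0) = 6*(2*(-4)) = 6*(-8) = -48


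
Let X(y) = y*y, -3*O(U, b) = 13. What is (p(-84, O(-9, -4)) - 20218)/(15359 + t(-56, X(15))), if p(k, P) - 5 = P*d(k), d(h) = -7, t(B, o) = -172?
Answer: -60548/45561 ≈ -1.3289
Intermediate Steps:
O(U, b) = -13/3 (O(U, b) = -1/3*13 = -13/3)
X(y) = y**2
p(k, P) = 5 - 7*P (p(k, P) = 5 + P*(-7) = 5 - 7*P)
(p(-84, O(-9, -4)) - 20218)/(15359 + t(-56, X(15))) = ((5 - 7*(-13/3)) - 20218)/(15359 - 172) = ((5 + 91/3) - 20218)/15187 = (106/3 - 20218)*(1/15187) = -60548/3*1/15187 = -60548/45561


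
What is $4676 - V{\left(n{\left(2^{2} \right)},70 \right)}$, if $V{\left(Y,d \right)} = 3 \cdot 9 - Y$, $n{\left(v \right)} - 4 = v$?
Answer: $4657$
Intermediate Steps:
$n{\left(v \right)} = 4 + v$
$V{\left(Y,d \right)} = 27 - Y$
$4676 - V{\left(n{\left(2^{2} \right)},70 \right)} = 4676 - \left(27 - \left(4 + 2^{2}\right)\right) = 4676 - \left(27 - \left(4 + 4\right)\right) = 4676 - \left(27 - 8\right) = 4676 - 19 = 4657$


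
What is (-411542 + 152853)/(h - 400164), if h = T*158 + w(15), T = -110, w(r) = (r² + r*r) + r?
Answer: 258689/417079 ≈ 0.62024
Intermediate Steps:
w(r) = r + 2*r² (w(r) = (r² + r²) + r = 2*r² + r = r + 2*r²)
h = -16915 (h = -110*158 + 15*(1 + 2*15) = -17380 + 15*(1 + 30) = -17380 + 15*31 = -17380 + 465 = -16915)
(-411542 + 152853)/(h - 400164) = (-411542 + 152853)/(-16915 - 400164) = -258689/(-417079) = -258689*(-1/417079) = 258689/417079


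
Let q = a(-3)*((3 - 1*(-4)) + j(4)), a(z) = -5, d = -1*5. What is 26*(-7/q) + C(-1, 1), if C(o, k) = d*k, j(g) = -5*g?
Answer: -39/5 ≈ -7.8000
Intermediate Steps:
d = -5
q = 65 (q = -5*((3 - 1*(-4)) - 5*4) = -5*((3 + 4) - 20) = -5*(7 - 20) = -5*(-13) = 65)
C(o, k) = -5*k
26*(-7/q) + C(-1, 1) = 26*(-7/65) - 5*1 = 26*(-7*1/65) - 5 = 26*(-7/65) - 5 = -14/5 - 5 = -39/5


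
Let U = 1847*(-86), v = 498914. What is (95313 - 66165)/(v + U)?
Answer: 7287/85018 ≈ 0.085711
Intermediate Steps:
U = -158842
(95313 - 66165)/(v + U) = (95313 - 66165)/(498914 - 158842) = 29148/340072 = 29148*(1/340072) = 7287/85018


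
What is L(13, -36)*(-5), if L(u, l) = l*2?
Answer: 360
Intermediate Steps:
L(u, l) = 2*l
L(13, -36)*(-5) = (2*(-36))*(-5) = -72*(-5) = 360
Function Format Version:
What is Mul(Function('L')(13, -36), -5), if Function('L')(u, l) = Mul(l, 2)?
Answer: 360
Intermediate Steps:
Function('L')(u, l) = Mul(2, l)
Mul(Function('L')(13, -36), -5) = Mul(Mul(2, -36), -5) = Mul(-72, -5) = 360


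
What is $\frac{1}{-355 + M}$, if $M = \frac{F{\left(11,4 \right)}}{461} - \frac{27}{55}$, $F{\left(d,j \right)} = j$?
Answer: $- \frac{25355}{9013252} \approx -0.0028131$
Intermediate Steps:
$M = - \frac{12227}{25355}$ ($M = \frac{4}{461} - \frac{27}{55} = - \frac{12227}{25355} \approx -0.48223$)
$\frac{1}{-355 + M} = \frac{1}{-355 - \frac{12227}{25355}} = \frac{1}{- \frac{9013252}{25355}} = - \frac{25355}{9013252}$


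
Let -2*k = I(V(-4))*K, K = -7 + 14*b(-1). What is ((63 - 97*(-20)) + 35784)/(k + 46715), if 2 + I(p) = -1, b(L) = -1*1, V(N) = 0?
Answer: 75574/93367 ≈ 0.80943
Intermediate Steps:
b(L) = -1
I(p) = -3 (I(p) = -2 - 1 = -3)
K = -21 (K = -7 + 14*(-1) = -7 - 14 = -21)
k = -63/2 (k = -(-3)*(-21)/2 = -1/2*63 = -63/2 ≈ -31.500)
((63 - 97*(-20)) + 35784)/(k + 46715) = ((63 - 97*(-20)) + 35784)/(-63/2 + 46715) = ((63 + 1940) + 35784)/(93367/2) = (2003 + 35784)*(2/93367) = 37787*(2/93367) = 75574/93367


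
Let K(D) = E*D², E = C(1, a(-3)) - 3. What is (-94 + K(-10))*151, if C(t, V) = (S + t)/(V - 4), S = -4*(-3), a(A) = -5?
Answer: -731746/9 ≈ -81305.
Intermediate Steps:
S = 12
C(t, V) = (12 + t)/(-4 + V) (C(t, V) = (12 + t)/(V - 4) = (12 + t)/(-4 + V))
E = -40/9 (E = (12 + 1)/(-4 - 5) - 3 = 13/(-9) - 3 = -⅑*13 - 3 = -13/9 - 3 = -40/9 ≈ -4.4444)
K(D) = -40*D²/9
(-94 + K(-10))*151 = (-94 - 40/9*(-10)²)*151 = (-94 - 40/9*100)*151 = (-94 - 4000/9)*151 = -4846/9*151 = -731746/9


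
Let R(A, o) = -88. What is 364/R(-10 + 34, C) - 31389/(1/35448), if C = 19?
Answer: -24478900075/22 ≈ -1.1127e+9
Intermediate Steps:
364/R(-10 + 34, C) - 31389/(1/35448) = 364/(-88) - 31389/(1/35448) = 364*(-1/88) - 31389/1/35448 = -91/22 - 31389*35448 = -91/22 - 1112677272 = -24478900075/22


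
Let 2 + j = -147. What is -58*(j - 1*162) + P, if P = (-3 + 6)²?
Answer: 18047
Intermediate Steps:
j = -149 (j = -2 - 147 = -149)
P = 9 (P = 3² = 9)
-58*(j - 1*162) + P = -58*(-149 - 1*162) + 9 = -58*(-149 - 162) + 9 = -58*(-311) + 9 = 18038 + 9 = 18047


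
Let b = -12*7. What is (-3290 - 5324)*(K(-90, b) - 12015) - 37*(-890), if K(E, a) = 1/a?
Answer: 4348270187/42 ≈ 1.0353e+8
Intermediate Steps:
b = -84
(-3290 - 5324)*(K(-90, b) - 12015) - 37*(-890) = (-3290 - 5324)*(1/(-84) - 12015) - 37*(-890) = -8614*(-1/84 - 12015) + 32930 = -8614*(-1009261/84) + 32930 = 4346887127/42 + 32930 = 4348270187/42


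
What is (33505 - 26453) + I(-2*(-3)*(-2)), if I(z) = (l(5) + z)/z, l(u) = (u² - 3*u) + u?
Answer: 28207/4 ≈ 7051.8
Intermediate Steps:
l(u) = u² - 2*u
I(z) = (15 + z)/z (I(z) = (5*(-2 + 5) + z)/z = (5*3 + z)/z = (15 + z)/z)
(33505 - 26453) + I(-2*(-3)*(-2)) = (33505 - 26453) + (15 - 2*(-3)*(-2))/((-2*(-3)*(-2))) = 7052 + (15 + 6*(-2))/((6*(-2))) = 7052 + (15 - 12)/(-12) = 7052 - 1/12*3 = 7052 - ¼ = 28207/4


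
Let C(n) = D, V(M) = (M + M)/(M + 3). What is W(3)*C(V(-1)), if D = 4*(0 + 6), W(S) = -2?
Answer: -48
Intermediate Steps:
D = 24 (D = 4*6 = 24)
V(M) = 2*M/(3 + M) (V(M) = (2*M)/(3 + M) = 2*M/(3 + M))
C(n) = 24
W(3)*C(V(-1)) = -2*24 = -48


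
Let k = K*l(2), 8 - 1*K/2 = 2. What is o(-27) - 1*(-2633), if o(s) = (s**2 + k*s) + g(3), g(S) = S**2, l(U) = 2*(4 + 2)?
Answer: -517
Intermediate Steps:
K = 12 (K = 16 - 2*2 = 16 - 4 = 12)
l(U) = 12 (l(U) = 2*6 = 12)
k = 144 (k = 12*12 = 144)
o(s) = 9 + s**2 + 144*s (o(s) = (s**2 + 144*s) + 3**2 = (s**2 + 144*s) + 9 = 9 + s**2 + 144*s)
o(-27) - 1*(-2633) = (9 + (-27)**2 + 144*(-27)) - 1*(-2633) = (9 + 729 - 3888) + 2633 = -3150 + 2633 = -517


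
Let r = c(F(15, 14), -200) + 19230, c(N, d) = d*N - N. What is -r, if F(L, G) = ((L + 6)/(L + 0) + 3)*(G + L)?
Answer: 32088/5 ≈ 6417.6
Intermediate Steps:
F(L, G) = (3 + (6 + L)/L)*(G + L) (F(L, G) = ((6 + L)/L + 3)*(G + L) = (3 + (6 + L)/L)*(G + L))
c(N, d) = -N + N*d (c(N, d) = N*d - N = -N + N*d)
r = -32088/5 (r = (6 + 4*14 + 4*15 + 6*14/15)*(-1 - 200) + 19230 = (6 + 56 + 60 + 6*14*(1/15))*(-201) + 19230 = (6 + 56 + 60 + 28/5)*(-201) + 19230 = (638/5)*(-201) + 19230 = -128238/5 + 19230 = -32088/5 ≈ -6417.6)
-r = -1*(-32088/5) = 32088/5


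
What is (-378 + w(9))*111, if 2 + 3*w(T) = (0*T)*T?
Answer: -42032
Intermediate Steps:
w(T) = -2/3 (w(T) = -2/3 + ((0*T)*T)/3 = -2/3 + (0*T)/3 = -2/3 + (1/3)*0 = -2/3 + 0 = -2/3)
(-378 + w(9))*111 = (-378 - 2/3)*111 = -1136/3*111 = -42032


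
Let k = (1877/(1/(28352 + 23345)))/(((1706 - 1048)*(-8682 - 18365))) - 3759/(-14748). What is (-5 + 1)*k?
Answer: 13374289239/643306531 ≈ 20.790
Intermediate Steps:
k = -13374289239/2573226124 (k = (1877/(1/51697))/((658*(-27047))) - 3759*(-1/14748) = (1877/(1/51697))/(-17796926) + 1253/4916 = (1877*51697)*(-1/17796926) + 1253/4916 = 97035269*(-1/17796926) + 1253/4916 = -5707957/1046878 + 1253/4916 = -13374289239/2573226124 ≈ -5.1975)
(-5 + 1)*k = (-5 + 1)*(-13374289239/2573226124) = -4*(-13374289239/2573226124) = 13374289239/643306531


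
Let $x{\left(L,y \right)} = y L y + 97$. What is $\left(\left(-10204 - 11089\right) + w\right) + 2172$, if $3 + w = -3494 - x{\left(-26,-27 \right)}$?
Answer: $-3761$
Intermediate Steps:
$x{\left(L,y \right)} = 97 + L y^{2}$ ($x{\left(L,y \right)} = L y y + 97 = L y^{2} + 97 = 97 + L y^{2}$)
$w = 15360$ ($w = -3 - \left(3591 - 18954\right) = -3 - -15363 = -3 + \left(-3494 + 18857\right) = -3 + 15363 = 15360$)
$\left(\left(-10204 - 11089\right) + w\right) + 2172 = \left(\left(-10204 - 11089\right) + 15360\right) + 2172 = \left(-21293 + 15360\right) + 2172 = -5933 + 2172 = -3761$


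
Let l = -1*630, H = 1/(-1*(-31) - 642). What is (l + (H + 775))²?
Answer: 7848896836/373321 ≈ 21025.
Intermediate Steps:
H = -1/611 (H = 1/(31 - 642) = 1/(-611) = -1/611 ≈ -0.0016367)
l = -630
(l + (H + 775))² = (-630 + (-1/611 + 775))² = (-630 + 473524/611)² = (88594/611)² = 7848896836/373321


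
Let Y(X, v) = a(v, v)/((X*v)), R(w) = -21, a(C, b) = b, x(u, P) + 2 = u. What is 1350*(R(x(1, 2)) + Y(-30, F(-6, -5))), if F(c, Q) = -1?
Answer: -28395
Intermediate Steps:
x(u, P) = -2 + u
Y(X, v) = 1/X (Y(X, v) = v/((X*v)) = v*(1/(X*v)) = 1/X)
1350*(R(x(1, 2)) + Y(-30, F(-6, -5))) = 1350*(-21 + 1/(-30)) = 1350*(-21 - 1/30) = 1350*(-631/30) = -28395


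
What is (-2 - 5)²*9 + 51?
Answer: 492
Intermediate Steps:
(-2 - 5)²*9 + 51 = (-7)²*9 + 51 = 49*9 + 51 = 441 + 51 = 492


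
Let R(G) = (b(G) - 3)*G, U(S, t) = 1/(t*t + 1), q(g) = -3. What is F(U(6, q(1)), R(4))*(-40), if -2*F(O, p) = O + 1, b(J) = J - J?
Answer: 22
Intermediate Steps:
b(J) = 0
U(S, t) = 1/(1 + t²) (U(S, t) = 1/(t² + 1) = 1/(1 + t²))
R(G) = -3*G (R(G) = (0 - 3)*G = -3*G)
F(O, p) = -½ - O/2 (F(O, p) = -(O + 1)/2 = -(1 + O)/2 = -½ - O/2)
F(U(6, q(1)), R(4))*(-40) = (-½ - 1/(2*(1 + (-3)²)))*(-40) = (-½ - 1/(2*(1 + 9)))*(-40) = (-½ - ½/10)*(-40) = (-½ - ½*⅒)*(-40) = (-½ - 1/20)*(-40) = -11/20*(-40) = 22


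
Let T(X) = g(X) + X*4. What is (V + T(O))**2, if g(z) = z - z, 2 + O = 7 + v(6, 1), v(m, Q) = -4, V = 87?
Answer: 8281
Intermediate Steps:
O = 1 (O = -2 + (7 - 4) = -2 + 3 = 1)
g(z) = 0
T(X) = 4*X (T(X) = 0 + X*4 = 0 + 4*X = 4*X)
(V + T(O))**2 = (87 + 4*1)**2 = (87 + 4)**2 = 91**2 = 8281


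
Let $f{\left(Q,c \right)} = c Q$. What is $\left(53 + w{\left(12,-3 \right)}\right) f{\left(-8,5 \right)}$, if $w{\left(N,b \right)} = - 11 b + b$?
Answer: $-3320$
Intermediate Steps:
$f{\left(Q,c \right)} = Q c$
$w{\left(N,b \right)} = - 10 b$
$\left(53 + w{\left(12,-3 \right)}\right) f{\left(-8,5 \right)} = \left(53 - -30\right) \left(\left(-8\right) 5\right) = \left(53 + 30\right) \left(-40\right) = 83 \left(-40\right) = -3320$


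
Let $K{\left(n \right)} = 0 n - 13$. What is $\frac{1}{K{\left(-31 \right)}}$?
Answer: $- \frac{1}{13} \approx -0.076923$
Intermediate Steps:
$K{\left(n \right)} = -13$ ($K{\left(n \right)} = 0 - 13 = -13$)
$\frac{1}{K{\left(-31 \right)}} = \frac{1}{-13} = - \frac{1}{13}$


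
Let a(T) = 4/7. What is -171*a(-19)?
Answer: -684/7 ≈ -97.714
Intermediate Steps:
a(T) = 4/7 (a(T) = 4*(⅐) = 4/7)
-171*a(-19) = -171*4/7 = -684/7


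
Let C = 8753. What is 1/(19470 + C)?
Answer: 1/28223 ≈ 3.5432e-5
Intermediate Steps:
1/(19470 + C) = 1/(19470 + 8753) = 1/28223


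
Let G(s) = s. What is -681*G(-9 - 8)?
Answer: 11577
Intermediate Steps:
-681*G(-9 - 8) = -681*(-9 - 8) = -681*(-17) = 11577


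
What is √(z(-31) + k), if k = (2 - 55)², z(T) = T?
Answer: √2778 ≈ 52.707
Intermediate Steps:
k = 2809 (k = (-53)² = 2809)
√(z(-31) + k) = √(-31 + 2809) = √2778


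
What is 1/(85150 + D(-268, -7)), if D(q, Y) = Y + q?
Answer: 1/84875 ≈ 1.1782e-5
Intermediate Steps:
1/(85150 + D(-268, -7)) = 1/(85150 + (-7 - 268)) = 1/(85150 - 275) = 1/84875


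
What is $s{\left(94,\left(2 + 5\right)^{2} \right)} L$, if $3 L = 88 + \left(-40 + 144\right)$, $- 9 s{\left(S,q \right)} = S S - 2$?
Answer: $- \frac{565376}{9} \approx -62820.0$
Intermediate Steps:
$s{\left(S,q \right)} = \frac{2}{9} - \frac{S^{2}}{9}$ ($s{\left(S,q \right)} = - \frac{S S - 2}{9} = - \frac{S^{2} - 2}{9} = - \frac{-2 + S^{2}}{9} = \frac{2}{9} - \frac{S^{2}}{9}$)
$L = 64$ ($L = \frac{88 + \left(-40 + 144\right)}{3} = \frac{88 + 104}{3} = \frac{1}{3} \cdot 192 = 64$)
$s{\left(94,\left(2 + 5\right)^{2} \right)} L = \left(\frac{2}{9} - \frac{94^{2}}{9}\right) 64 = \left(\frac{2}{9} - \frac{8836}{9}\right) 64 = \left(- \frac{8834}{9}\right) 64 = - \frac{565376}{9}$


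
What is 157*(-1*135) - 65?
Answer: -21260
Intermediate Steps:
157*(-1*135) - 65 = 157*(-135) - 65 = -21195 - 65 = -21260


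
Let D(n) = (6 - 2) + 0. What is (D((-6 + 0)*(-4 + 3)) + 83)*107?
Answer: 9309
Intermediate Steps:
D(n) = 4 (D(n) = 4 + 0 = 4)
(D((-6 + 0)*(-4 + 3)) + 83)*107 = (4 + 83)*107 = 87*107 = 9309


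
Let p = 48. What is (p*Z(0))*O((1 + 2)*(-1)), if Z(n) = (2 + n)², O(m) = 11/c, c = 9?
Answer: 704/3 ≈ 234.67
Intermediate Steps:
O(m) = 11/9
(p*Z(0))*O((1 + 2)*(-1)) = (48*(2 + 0)²)*(11/9) = (48*2²)*(11/9) = (48*4)*(11/9) = 192*(11/9) = 704/3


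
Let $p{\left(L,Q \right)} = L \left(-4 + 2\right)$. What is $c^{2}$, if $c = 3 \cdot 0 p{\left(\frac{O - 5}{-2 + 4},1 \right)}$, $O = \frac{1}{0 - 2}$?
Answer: $0$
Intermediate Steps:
$O = - \frac{1}{2}$ ($O = \frac{1}{-2} = - \frac{1}{2} \approx -0.5$)
$p{\left(L,Q \right)} = - 2 L$ ($p{\left(L,Q \right)} = L \left(-2\right) = - 2 L$)
$c = 0$ ($c = 3 \cdot 0 \left(- 2 \frac{- \frac{1}{2} - 5}{-2 + 4}\right) = 0 \left(- 2 \left(- \frac{11}{2 \cdot 2}\right)\right) = 0 \left(- 2 \left(\left(- \frac{11}{2}\right) \frac{1}{2}\right)\right) = 0 \left(\left(-2\right) \left(- \frac{11}{4}\right)\right) = 0 \cdot \frac{11}{2} = 0$)
$c^{2} = 0^{2} = 0$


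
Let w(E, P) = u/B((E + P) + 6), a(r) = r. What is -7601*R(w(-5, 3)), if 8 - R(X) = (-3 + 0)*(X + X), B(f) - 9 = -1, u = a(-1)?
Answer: -220429/4 ≈ -55107.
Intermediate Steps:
u = -1
B(f) = 8 (B(f) = 9 - 1 = 8)
w(E, P) = -⅛ (w(E, P) = -1/8 = -1*⅛ = -⅛)
R(X) = 8 + 6*X (R(X) = 8 - (-3 + 0)*(X + X) = 8 - (-3)*2*X = 8 - (-6)*X = 8 + 6*X)
-7601*R(w(-5, 3)) = -7601*(8 + 6*(-⅛)) = -7601*(8 - ¾) = -7601*29/4 = -220429/4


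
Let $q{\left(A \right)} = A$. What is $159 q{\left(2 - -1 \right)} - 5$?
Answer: $472$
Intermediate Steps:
$159 q{\left(2 - -1 \right)} - 5 = 159 \left(2 - -1\right) - 5 = 159 \left(2 + 1\right) - 5 = 159 \cdot 3 - 5 = 477 - 5 = 472$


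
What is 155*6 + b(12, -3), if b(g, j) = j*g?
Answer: 894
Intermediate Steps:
b(g, j) = g*j
155*6 + b(12, -3) = 155*6 + 12*(-3) = 930 - 36 = 894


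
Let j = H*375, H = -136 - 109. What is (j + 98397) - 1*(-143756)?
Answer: 150278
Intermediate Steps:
H = -245
j = -91875 (j = -245*375 = -91875)
(j + 98397) - 1*(-143756) = (-91875 + 98397) - 1*(-143756) = 6522 + 143756 = 150278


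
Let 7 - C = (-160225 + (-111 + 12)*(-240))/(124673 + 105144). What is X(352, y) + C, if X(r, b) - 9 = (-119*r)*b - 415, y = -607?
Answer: 834748451222/32831 ≈ 2.5426e+7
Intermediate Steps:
X(r, b) = -406 - 119*b*r (X(r, b) = 9 + ((-119*r)*b - 415) = 9 + (-119*b*r - 415) = 9 + (-415 - 119*b*r) = -406 - 119*b*r)
C = 249312/32831 (C = 7 - (-160225 + (-111 + 12)*(-240))/(124673 + 105144) = 7 - (-160225 - 99*(-240))/229817 = 7 - (-160225 + 23760)/229817 = 7 - (-136465)/229817 = 7 - 1*(-19495/32831) = 7 + 19495/32831 = 249312/32831 ≈ 7.5938)
X(352, y) + C = (-406 - 119*(-607)*352) + 249312/32831 = (-406 + 25426016) + 249312/32831 = 25425610 + 249312/32831 = 834748451222/32831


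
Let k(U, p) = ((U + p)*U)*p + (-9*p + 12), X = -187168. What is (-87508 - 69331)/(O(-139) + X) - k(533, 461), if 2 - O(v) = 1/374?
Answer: -17096441651281939/70000085 ≈ -2.4423e+8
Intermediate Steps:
O(v) = 747/374 (O(v) = 2 - 1/374 = 747/374)
k(U, p) = 12 - 9*p + U*p*(U + p) (k(U, p) = (U*(U + p))*p + (12 - 9*p) = U*p*(U + p) + (12 - 9*p) = 12 - 9*p + U*p*(U + p))
(-87508 - 69331)/(O(-139) + X) - k(533, 461) = (-87508 - 69331)/(747/374 - 187168) - (12 - 9*461 + 533*461² + 461*533²) = -156839/(-70000085/374) - (12 - 4149 + 533*212521 + 461*284089) = -156839*(-374/70000085) - (12 - 4149 + 113273693 + 130965029) = 58657786/70000085 - 1*244234585 = 58657786/70000085 - 244234585 = -17096441651281939/70000085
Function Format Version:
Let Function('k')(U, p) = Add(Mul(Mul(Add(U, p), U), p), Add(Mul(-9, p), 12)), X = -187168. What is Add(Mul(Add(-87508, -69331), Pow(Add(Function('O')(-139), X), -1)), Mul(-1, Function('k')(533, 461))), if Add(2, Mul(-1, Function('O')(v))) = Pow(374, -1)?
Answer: Rational(-17096441651281939, 70000085) ≈ -2.4423e+8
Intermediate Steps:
Function('O')(v) = Rational(747, 374) (Function('O')(v) = Add(2, Mul(-1, Pow(374, -1))) = Add(2, Mul(-1, Rational(1, 374))) = Add(2, Rational(-1, 374)) = Rational(747, 374))
Function('k')(U, p) = Add(12, Mul(-9, p), Mul(U, p, Add(U, p))) (Function('k')(U, p) = Add(Mul(Mul(U, Add(U, p)), p), Add(12, Mul(-9, p))) = Add(Mul(U, p, Add(U, p)), Add(12, Mul(-9, p))) = Add(12, Mul(-9, p), Mul(U, p, Add(U, p))))
Add(Mul(Add(-87508, -69331), Pow(Add(Function('O')(-139), X), -1)), Mul(-1, Function('k')(533, 461))) = Add(Mul(Add(-87508, -69331), Pow(Add(Rational(747, 374), -187168), -1)), Mul(-1, Add(12, Mul(-9, 461), Mul(533, Pow(461, 2)), Mul(461, Pow(533, 2))))) = Add(Mul(-156839, Pow(Rational(-70000085, 374), -1)), Mul(-1, Add(12, -4149, Mul(533, 212521), Mul(461, 284089)))) = Add(Mul(-156839, Rational(-374, 70000085)), Mul(-1, Add(12, -4149, 113273693, 130965029))) = Add(Rational(58657786, 70000085), Mul(-1, 244234585)) = Add(Rational(58657786, 70000085), -244234585) = Rational(-17096441651281939, 70000085)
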